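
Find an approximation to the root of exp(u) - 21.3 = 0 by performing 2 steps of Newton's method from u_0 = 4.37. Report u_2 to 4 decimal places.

f'(u) = exp(u)
u_0 = 4.370000: f = 57.743632, f' = 79.043632 → u_1 = 4.370000 - (57.743632)/(79.043632) = 3.639471
u_1 = 3.639471: f = 16.771708, f' = 38.071708 → u_2 = 3.639471 - (16.771708)/(38.071708) = 3.198942

3.1989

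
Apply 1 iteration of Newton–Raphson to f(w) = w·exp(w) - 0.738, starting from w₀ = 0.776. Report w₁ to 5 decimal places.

0.53031

f'(w) = (w + 1)·exp(w)
w_0 = 0.776000: f = 0.948065, f' = 3.858829 → w_1 = 0.776000 - (0.948065)/(3.858829) = 0.530313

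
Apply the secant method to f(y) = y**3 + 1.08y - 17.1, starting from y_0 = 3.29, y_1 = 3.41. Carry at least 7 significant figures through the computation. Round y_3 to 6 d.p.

2.499433

f(y_0) = 22.064489, f(y_1) = 26.234621
y_2 = 3.410000 - (26.234621)·(3.410000 - 3.290000)/(26.234621 - (22.064489)) = 2.655071; f(y_2) = 4.484135
y_3 = 2.655071 - (4.484135)·(2.655071 - 3.410000)/(4.484135 - (26.234621)) = 2.499433; f(y_3) = 1.213753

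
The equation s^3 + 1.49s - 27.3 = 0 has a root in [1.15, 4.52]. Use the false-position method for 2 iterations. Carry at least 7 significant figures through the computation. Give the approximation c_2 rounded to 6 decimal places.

False-position update: c = (a·f(b) − b·f(a))/(f(b) − f(a)); replace the endpoint whose sign matches f(c).
f(1.150000) = -24.065625, f(4.520000) = 71.780208
step 1: c = 1.996163, f(c) = -16.371679 < 0 → new bracket [1.996163, 4.520000]
step 2: c = 2.464893, f(c) = -8.651369 < 0 → new bracket [2.464893, 4.520000]

2.464893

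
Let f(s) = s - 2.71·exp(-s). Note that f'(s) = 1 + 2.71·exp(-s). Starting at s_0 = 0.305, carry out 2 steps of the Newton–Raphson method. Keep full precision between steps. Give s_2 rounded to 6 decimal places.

s_0 = 0.305000: f = -1.692604, f' = 2.997604 → s_1 = 0.305000 - (-1.692604)/(2.997604) = 0.869652
s_1 = 0.869652: f = -0.266101, f' = 2.135753 → s_2 = 0.869652 - (-0.266101)/(2.135753) = 0.994246

0.994246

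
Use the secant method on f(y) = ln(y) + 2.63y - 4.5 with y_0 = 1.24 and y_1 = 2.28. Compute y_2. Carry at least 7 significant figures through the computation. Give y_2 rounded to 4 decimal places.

f(y_0) = -1.023689, f(y_1) = 2.320575
y_2 = 2.280000 - (2.320575)·(2.280000 - 1.240000)/(2.320575 - (-1.023689)) = 1.558347; f(y_2) = 0.042078

1.5583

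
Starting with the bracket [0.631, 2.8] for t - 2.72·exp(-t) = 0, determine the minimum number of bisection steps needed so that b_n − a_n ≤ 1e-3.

Initial width b − a = 2.8 − 0.631 = 2.169000.
After n steps the width is (b−a)/2^n; need (b−a)/2^n ≤ 1e-3.
So n ≥ log₂(2.169000/1e-3) = log₂(2169.0000) ≈ 11.0828.
Hence n = 12.

12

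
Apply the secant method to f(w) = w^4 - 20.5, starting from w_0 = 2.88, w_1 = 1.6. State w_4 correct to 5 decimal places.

f(w_0) = 48.297071, f(w_1) = -13.946400
w_2 = 1.600000 - (-13.946400)·(1.600000 - 2.880000)/(-13.946400 - (48.297071)) = 1.886799; f(w_2) = -7.826314
w_3 = 1.886799 - (-7.826314)·(1.886799 - 1.600000)/(-7.826314 - (-13.946400)) = 2.253556; f(w_3) = 5.291316
w_4 = 2.253556 - (5.291316)·(2.253556 - 1.886799)/(5.291316 - (-7.826314)) = 2.105616; f(w_4) = -0.843030

2.10562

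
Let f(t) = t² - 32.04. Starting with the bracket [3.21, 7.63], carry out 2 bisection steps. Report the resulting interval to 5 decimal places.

[5.42000, 6.52500]

f(3.210000) = -21.735900, f(7.630000) = 26.176900 (opposite signs)
step 1: m = 5.420000, f(m) = -2.663600 < 0 → root in [5.420000, 7.630000]
step 2: m = 6.525000, f(m) = 10.535625 > 0 → root in [5.420000, 6.525000]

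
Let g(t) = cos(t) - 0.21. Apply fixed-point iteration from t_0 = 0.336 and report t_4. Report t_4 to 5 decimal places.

t_1 = g(0.336000) = 0.734081
t_2 = g(0.734081) = 0.532447
t_3 = g(0.532447) = 0.651568
t_4 = g(0.651568) = 0.585134

0.58513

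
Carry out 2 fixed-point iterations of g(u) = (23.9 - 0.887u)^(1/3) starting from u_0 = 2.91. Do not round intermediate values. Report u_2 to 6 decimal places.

2.778082

u_1 = g(2.910000) = 2.772816
u_2 = g(2.772816) = 2.778082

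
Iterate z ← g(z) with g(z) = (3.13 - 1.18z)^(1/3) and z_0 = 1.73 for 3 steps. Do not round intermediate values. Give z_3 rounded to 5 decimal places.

z_1 = g(1.730000) = 1.028702
z_2 = g(1.028702) = 1.242058
z_3 = g(1.242058) = 1.185087

1.18509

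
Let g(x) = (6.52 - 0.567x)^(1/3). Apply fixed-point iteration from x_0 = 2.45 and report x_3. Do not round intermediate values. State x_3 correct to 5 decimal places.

1.76695

x_1 = g(2.450000) = 1.724764
x_2 = g(1.724764) = 1.769662
x_3 = g(1.769662) = 1.766948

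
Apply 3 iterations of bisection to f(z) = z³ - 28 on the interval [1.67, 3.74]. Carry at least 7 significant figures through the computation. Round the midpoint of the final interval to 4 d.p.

3.0931

f(1.670000) = -23.342537, f(3.740000) = 24.313624 (opposite signs)
step 1: m = 2.705000, f(m) = -8.207447 < 0 → root in [2.705000, 3.740000]
step 2: m = 3.222500, f(m) = 5.464071 > 0 → root in [2.705000, 3.222500]
step 3: m = 2.963750, f(m) = -1.966971 < 0 → root in [2.963750, 3.222500]
Midpoint of [2.963750, 3.222500] = 3.093125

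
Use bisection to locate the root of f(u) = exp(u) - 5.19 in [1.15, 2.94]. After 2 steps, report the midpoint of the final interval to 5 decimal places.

1.82125

f(1.150000) = -2.031807, f(2.940000) = 13.725846 (opposite signs)
step 1: m = 2.045000, f(m) = 2.539159 > 0 → root in [1.150000, 2.045000]
step 2: m = 1.597500, f(m) = -0.249335 < 0 → root in [1.597500, 2.045000]
Midpoint of [1.597500, 2.045000] = 1.821250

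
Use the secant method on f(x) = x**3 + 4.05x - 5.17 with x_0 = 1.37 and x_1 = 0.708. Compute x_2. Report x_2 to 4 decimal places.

0.9713

Secant update: x_(k+1) = x_k − f(x_k)·(x_k − x_(k-1))/(f(x_k) − f(x_(k-1))).
f(x_0) = 2.949853, f(x_1) = -1.947705
x_2 = 0.708000 - (-1.947705)·(0.708000 - 1.370000)/(-1.947705 - (2.949853)) = 0.971270; f(x_2) = -0.320093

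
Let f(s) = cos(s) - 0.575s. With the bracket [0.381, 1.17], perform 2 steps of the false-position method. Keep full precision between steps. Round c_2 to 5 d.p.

0.97434

f(0.381000) = 0.709218, f(1.170000) = -0.282598
step 1: c = 0.945190, f(c) = 0.042104 > 0 → new bracket [0.945190, 1.170000]
step 2: c = 0.974341, f(c) = 0.001467 > 0 → new bracket [0.974341, 1.170000]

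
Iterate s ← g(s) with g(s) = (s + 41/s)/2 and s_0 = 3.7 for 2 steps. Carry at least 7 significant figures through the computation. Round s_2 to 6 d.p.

6.469086

s_1 = g(3.700000) = 7.390541
s_2 = g(7.390541) = 6.469086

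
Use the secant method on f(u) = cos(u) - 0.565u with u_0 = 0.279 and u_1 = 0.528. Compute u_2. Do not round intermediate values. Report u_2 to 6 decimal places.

f(u_0) = 0.803696, f(u_1) = 0.565496
u_2 = 0.528000 - (0.565496)·(0.528000 - 0.279000)/(0.565496 - (0.803696)) = 1.119136; f(u_2) = -0.195852

1.119136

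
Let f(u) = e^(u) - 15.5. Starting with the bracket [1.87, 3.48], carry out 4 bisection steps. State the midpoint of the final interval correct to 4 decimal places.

f(1.870000) = -9.011704, f(3.480000) = 16.959722 (opposite signs)
step 1: m = 2.675000, f(m) = -0.987650 < 0 → root in [2.675000, 3.480000]
step 2: m = 3.077500, f(m) = 6.204074 > 0 → root in [2.675000, 3.077500]
step 3: m = 2.876250, f(m) = 2.247595 > 0 → root in [2.675000, 2.876250]
step 4: m = 2.775625, f(m) = 0.548654 > 0 → root in [2.675000, 2.775625]
Midpoint of [2.675000, 2.775625] = 2.725312

2.7253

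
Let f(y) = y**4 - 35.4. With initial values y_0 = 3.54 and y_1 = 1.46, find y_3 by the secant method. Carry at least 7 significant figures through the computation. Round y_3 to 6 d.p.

3.089138

f(y_0) = 121.640999, f(y_1) = -30.856281
y_2 = 1.460000 - (-30.856281)·(1.460000 - 3.540000)/(-30.856281 - (121.640999)) = 1.880867; f(y_2) = -22.884958
y_3 = 1.880867 - (-22.884958)·(1.880867 - 1.460000)/(-22.884958 - (-30.856281)) = 3.089138; f(y_3) = 55.664581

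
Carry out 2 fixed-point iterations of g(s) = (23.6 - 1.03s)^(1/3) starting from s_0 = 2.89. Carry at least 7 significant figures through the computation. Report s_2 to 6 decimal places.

s_1 = g(2.890000) = 2.742328
s_2 = g(2.742328) = 2.749053

2.749053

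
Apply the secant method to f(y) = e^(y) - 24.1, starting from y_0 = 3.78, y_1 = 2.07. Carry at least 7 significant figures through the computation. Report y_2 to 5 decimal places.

2.84065

f(y_0) = 19.716042, f(y_1) = -16.175177
y_2 = 2.070000 - (-16.175177)·(2.070000 - 3.780000)/(-16.175177 - (19.716042)) = 2.840650; f(y_2) = -6.973113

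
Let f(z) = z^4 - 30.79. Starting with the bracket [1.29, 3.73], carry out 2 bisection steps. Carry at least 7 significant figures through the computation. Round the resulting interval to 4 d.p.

[1.9000, 2.5100]

f(1.290000) = -28.020771, f(3.730000) = 162.778786 (opposite signs)
step 1: m = 2.510000, f(m) = 8.901260 > 0 → root in [1.290000, 2.510000]
step 2: m = 1.900000, f(m) = -17.757900 < 0 → root in [1.900000, 2.510000]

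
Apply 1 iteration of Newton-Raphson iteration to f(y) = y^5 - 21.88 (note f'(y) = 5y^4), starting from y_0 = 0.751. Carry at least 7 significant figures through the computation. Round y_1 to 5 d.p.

14.35760

Newton update: y ← y − f(y)/f'(y).
y_0 = 0.751000: f = -21.641109, f' = 1.590486 → y_1 = 0.751000 - (-21.641109)/(1.590486) = 14.357604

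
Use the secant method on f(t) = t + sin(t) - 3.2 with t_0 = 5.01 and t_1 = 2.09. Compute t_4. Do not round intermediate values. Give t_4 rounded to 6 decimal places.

f(t_0) = 0.853960, f(t_1) = -0.241785
t_2 = 2.090000 - (-0.241785)·(2.090000 - 5.010000)/(-0.241785 - (0.853960)) = 2.734322; f(t_2) = -0.069573
t_3 = 2.734322 - (-0.069573)·(2.734322 - 2.090000)/(-0.069573 - (-0.241785)) = 2.994627; f(t_3) = -0.058936
t_4 = 2.994627 - (-0.058936)·(2.994627 - 2.734322)/(-0.058936 - (-0.069573)) = 4.436822; f(t_4) = 0.274551

4.436822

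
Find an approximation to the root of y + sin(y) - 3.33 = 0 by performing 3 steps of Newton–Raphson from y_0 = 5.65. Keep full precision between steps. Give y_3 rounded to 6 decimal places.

Newton update: y ← y − f(y)/f'(y).
f'(y) = 1 + cos(y)
y_0 = 5.650000: f = 1.728284, f' = 1.806147 → y_1 = 5.650000 - (1.728284)/(1.806147) = 4.693110
y_1 = 4.693110: f = 0.363296, f' = 0.980722 → y_2 = 4.693110 - (0.363296)/(0.980722) = 4.322673
y_2 = 4.322673: f = 0.067656, f' = 0.620074 → y_3 = 4.322673 - (0.067656)/(0.620074) = 4.213563

4.213563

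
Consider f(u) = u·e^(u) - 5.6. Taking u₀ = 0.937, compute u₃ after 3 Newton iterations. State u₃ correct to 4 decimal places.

1.3924

Newton update: u ← u − f(u)/f'(u).
f'(u) = (u + 1)·e^(u)
u_0 = 0.937000: f = -3.208483, f' = 4.943830 → u_1 = 0.937000 - (-3.208483)/(4.943830) = 1.585987
u_1 = 1.585987: f = 2.146137, f' = 12.630248 → u_2 = 1.585987 - (2.146137)/(12.630248) = 1.416067
u_2 = 1.416067: f = 0.235442, f' = 9.956322 → u_3 = 1.416067 - (0.235442)/(9.956322) = 1.392419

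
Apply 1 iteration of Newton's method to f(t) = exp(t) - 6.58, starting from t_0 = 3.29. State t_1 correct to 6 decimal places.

f'(t) = exp(t)
t_0 = 3.290000: f = 20.262864, f' = 26.842864 → t_1 = 3.290000 - (20.262864)/(26.842864) = 2.535130

2.535130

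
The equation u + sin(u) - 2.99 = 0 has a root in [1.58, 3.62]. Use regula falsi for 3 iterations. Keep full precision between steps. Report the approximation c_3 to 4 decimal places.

2.3802

False-position update: c = (a·f(b) − b·f(a))/(f(b) − f(a)); replace the endpoint whose sign matches f(c).
f(1.580000) = -0.410042, f(3.620000) = 0.169634
step 1: c = 3.023023, f(c) = 0.151315 > 0 → new bracket [1.580000, 3.023023]
step 2: c = 2.634053, f(c) = 0.130082 > 0 → new bracket [1.580000, 2.634053]
step 3: c = 2.380199, f(c) = 0.080130 > 0 → new bracket [1.580000, 2.380199]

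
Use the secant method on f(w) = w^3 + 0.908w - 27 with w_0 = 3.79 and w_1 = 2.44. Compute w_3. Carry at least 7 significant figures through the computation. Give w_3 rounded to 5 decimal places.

2.92054

f(w_0) = 30.881259, f(w_1) = -10.257696
w_2 = 2.440000 - (-10.257696)·(2.440000 - 3.790000)/(-10.257696 - (30.881259)) = 2.776613; f(w_2) = -3.072326
w_3 = 2.776613 - (-3.072326)·(2.776613 - 2.440000)/(-3.072326 - (-10.257696)) = 2.920542; f(w_3) = 0.562797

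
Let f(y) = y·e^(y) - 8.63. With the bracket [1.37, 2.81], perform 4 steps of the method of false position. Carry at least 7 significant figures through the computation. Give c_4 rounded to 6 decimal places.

1.618389

f(1.370000) = -3.238570, f(2.810000) = 38.043870
step 1: c = 1.482967, f(c) = -2.096053 < 0 → new bracket [1.482967, 2.810000]
step 2: c = 1.552263, f(c) = -1.299995 < 0 → new bracket [1.552263, 2.810000]
step 3: c = 1.593821, f(c) = -0.784386 < 0 → new bracket [1.593821, 2.810000]
step 4: c = 1.618389, f(c) = -0.465296 < 0 → new bracket [1.618389, 2.810000]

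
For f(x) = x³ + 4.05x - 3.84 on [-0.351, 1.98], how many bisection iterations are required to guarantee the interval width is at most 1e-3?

12

Initial width b − a = 1.98 − -0.351 = 2.331000.
After n steps the width is (b−a)/2^n; need (b−a)/2^n ≤ 1e-3.
So n ≥ log₂(2.331000/1e-3) = log₂(2331.0000) ≈ 11.1867.
Hence n = 12.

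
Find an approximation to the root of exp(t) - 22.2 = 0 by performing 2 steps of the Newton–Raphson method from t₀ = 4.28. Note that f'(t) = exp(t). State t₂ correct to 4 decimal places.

Newton update: t ← t − f(t)/f'(t).
t_0 = 4.280000: f = 50.040440, f' = 72.240440 → t_1 = 4.280000 - (50.040440)/(72.240440) = 3.587307
t_1 = 3.587307: f = 13.936632, f' = 36.136632 → t_2 = 3.587307 - (13.936632)/(36.136632) = 3.201642

3.2016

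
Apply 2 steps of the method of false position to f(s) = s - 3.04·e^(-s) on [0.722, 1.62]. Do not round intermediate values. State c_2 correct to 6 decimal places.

1.060873

f(0.722000) = -0.754770, f(1.620000) = 1.018388
step 1: c = 1.104247, f(c) = 0.096607 > 0 → new bracket [0.722000, 1.104247]
step 2: c = 1.060873, f(c) = 0.008566 > 0 → new bracket [0.722000, 1.060873]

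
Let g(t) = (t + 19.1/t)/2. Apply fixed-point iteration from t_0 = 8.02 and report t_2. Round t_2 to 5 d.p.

4.43665

t_1 = g(8.020000) = 5.200773
t_2 = g(5.200773) = 4.436652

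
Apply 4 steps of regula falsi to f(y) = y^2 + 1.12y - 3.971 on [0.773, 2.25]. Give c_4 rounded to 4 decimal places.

1.5095

f(0.773000) = -2.507711, f(2.250000) = 3.611500
step 1: c = 1.378289, f(c) = -0.527637 < 0 → new bracket [1.378289, 2.250000]
step 2: c = 1.489410, f(c) = -0.084518 < 0 → new bracket [1.489410, 2.250000]
step 3: c = 1.506803, f(c) = -0.012926 < 0 → new bracket [1.506803, 2.250000]
step 4: c = 1.509453, f(c) = -0.001963 < 0 → new bracket [1.509453, 2.250000]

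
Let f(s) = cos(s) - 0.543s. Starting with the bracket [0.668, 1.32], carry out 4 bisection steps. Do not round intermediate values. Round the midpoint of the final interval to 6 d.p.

f(0.668000) = 0.422338, f(1.320000) = -0.468585 (opposite signs)
step 1: m = 0.994000, f(m) = 0.005599 > 0 → root in [0.994000, 1.320000]
step 2: m = 1.157000, f(m) = -0.226163 < 0 → root in [0.994000, 1.157000]
step 3: m = 1.075500, f(m) = -0.108704 < 0 → root in [0.994000, 1.075500]
step 4: m = 1.034750, f(m) = -0.051128 < 0 → root in [0.994000, 1.034750]
Midpoint of [0.994000, 1.034750] = 1.014375

1.014375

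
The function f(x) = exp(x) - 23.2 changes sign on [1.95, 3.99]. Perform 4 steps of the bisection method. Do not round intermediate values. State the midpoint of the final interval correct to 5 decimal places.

f(1.950000) = -16.171312, f(3.990000) = 30.854889 (opposite signs)
step 1: m = 2.970000, f(m) = -3.708080 < 0 → root in [2.970000, 3.990000]
step 2: m = 3.480000, f(m) = 9.259722 > 0 → root in [2.970000, 3.480000]
step 3: m = 3.225000, f(m) = 1.953574 > 0 → root in [2.970000, 3.225000]
step 4: m = 3.097500, f(m) = -1.057474 < 0 → root in [3.097500, 3.225000]
Midpoint of [3.097500, 3.225000] = 3.161250

3.16125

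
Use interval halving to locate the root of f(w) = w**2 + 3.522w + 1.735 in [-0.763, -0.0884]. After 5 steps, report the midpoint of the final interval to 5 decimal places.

-0.58381

f(-0.763000) = -0.370117, f(-0.088400) = 1.431470 (opposite signs)
step 1: m = -0.425700, f(m) = 0.416905 > 0 → root in [-0.763000, -0.425700]
step 2: m = -0.594350, f(m) = -0.005049 < 0 → root in [-0.594350, -0.425700]
step 3: m = -0.510025, f(m) = 0.198817 > 0 → root in [-0.594350, -0.510025]
step 4: m = -0.552188, f(m) = 0.095107 > 0 → root in [-0.594350, -0.552188]
step 5: m = -0.573269, f(m) = 0.044585 > 0 → root in [-0.594350, -0.573269]
Midpoint of [-0.594350, -0.573269] = -0.583809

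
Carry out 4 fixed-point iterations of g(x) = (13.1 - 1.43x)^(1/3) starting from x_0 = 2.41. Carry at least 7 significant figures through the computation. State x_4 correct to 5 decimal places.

x_1 = g(2.410000) = 2.129273
x_2 = g(2.129273) = 2.158387
x_3 = g(2.158387) = 2.155404
x_4 = g(2.155404) = 2.155710

2.15571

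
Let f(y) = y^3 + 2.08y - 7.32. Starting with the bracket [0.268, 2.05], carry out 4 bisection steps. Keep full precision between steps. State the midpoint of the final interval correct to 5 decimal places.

1.54881

f(0.268000) = -6.743311, f(2.050000) = 5.559125 (opposite signs)
step 1: m = 1.159000, f(m) = -3.352417 < 0 → root in [1.159000, 2.050000]
step 2: m = 1.604500, f(m) = 0.148017 > 0 → root in [1.159000, 1.604500]
step 3: m = 1.381750, f(m) = -1.807877 < 0 → root in [1.381750, 1.604500]
step 4: m = 1.493125, f(m) = -0.885494 < 0 → root in [1.493125, 1.604500]
Midpoint of [1.493125, 1.604500] = 1.548812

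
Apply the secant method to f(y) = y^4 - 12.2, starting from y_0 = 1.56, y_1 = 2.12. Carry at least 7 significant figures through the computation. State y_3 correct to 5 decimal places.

1.85733

f(y_0) = -6.277591, f(y_1) = 7.999631
y_2 = 2.120000 - (7.999631)·(2.120000 - 1.560000)/(7.999631 - (-6.277591)) = 1.806228; f(y_2) = -1.556359
y_3 = 1.806228 - (-1.556359)·(1.806228 - 2.120000)/(-1.556359 - (7.999631)) = 1.857331; f(y_3) = -0.299714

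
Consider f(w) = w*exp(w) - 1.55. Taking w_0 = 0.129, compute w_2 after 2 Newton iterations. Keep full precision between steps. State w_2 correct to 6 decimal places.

f'(w) = (w+1)*exp(w)
w_0 = 0.129000: f = -1.403238, f' = 1.284452 → w_1 = 0.129000 - (-1.403238)/(1.284452) = 1.221480
w_1 = 1.221480: f = 2.593508, f' = 7.535712 → w_2 = 1.221480 - (2.593508)/(7.535712) = 0.877317

0.877317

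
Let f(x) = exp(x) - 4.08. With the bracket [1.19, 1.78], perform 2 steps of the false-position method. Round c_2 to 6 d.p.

f(1.190000) = -0.792919, f(1.780000) = 1.849856
step 1: c = 1.367019, f(c) = -0.156362 < 0 → new bracket [1.367019, 1.780000]
step 2: c = 1.399206, f(c) = -0.028017 < 0 → new bracket [1.399206, 1.780000]

1.399206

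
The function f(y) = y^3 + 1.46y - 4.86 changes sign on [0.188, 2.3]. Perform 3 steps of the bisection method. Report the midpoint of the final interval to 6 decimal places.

f(0.188000) = -4.578875, f(2.300000) = 10.665000 (opposite signs)
step 1: m = 1.244000, f(m) = -1.118625 < 0 → root in [1.244000, 2.300000]
step 2: m = 1.772000, f(m) = 3.291172 > 0 → root in [1.244000, 1.772000]
step 3: m = 1.508000, f(m) = 0.770969 > 0 → root in [1.244000, 1.508000]
Midpoint of [1.244000, 1.508000] = 1.376000

1.376000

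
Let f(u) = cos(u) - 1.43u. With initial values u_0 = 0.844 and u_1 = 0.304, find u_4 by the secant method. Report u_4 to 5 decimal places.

f(u_0) = -0.542441, f(u_1) = 0.519427
u_2 = 0.304000 - (0.519427)·(0.304000 - 0.844000)/(0.519427 - (-0.542441)) = 0.568148; f(u_2) = 0.030447
u_3 = 0.568148 - (0.030447)·(0.568148 - 0.304000)/(0.030447 - (0.519427)) = 0.584596; f(u_3) = -0.002037
u_4 = 0.584596 - (-0.002037)·(0.584596 - 0.568148)/(-0.002037 - (0.030447)) = 0.583565; f(u_4) = 0.000007

0.58356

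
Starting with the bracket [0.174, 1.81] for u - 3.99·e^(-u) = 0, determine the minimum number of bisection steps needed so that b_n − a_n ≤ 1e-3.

11

Initial width b − a = 1.81 − 0.174 = 1.636000.
After n steps the width is (b−a)/2^n; need (b−a)/2^n ≤ 1e-3.
So n ≥ log₂(1.636000/1e-3) = log₂(1636.0000) ≈ 10.6760.
Hence n = 11.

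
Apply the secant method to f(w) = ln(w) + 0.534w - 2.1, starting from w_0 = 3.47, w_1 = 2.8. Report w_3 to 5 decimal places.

Secant update: w_(k+1) = w_k − f(w_k)·(w_k − w_(k-1))/(f(w_k) − f(w_(k-1))).
f(w_0) = 0.997135, f(w_1) = 0.424819
w_2 = 2.800000 - (0.424819)·(2.800000 - 3.470000)/(0.424819 - (0.997135)) = 2.302671; f(w_2) = -0.036304
w_3 = 2.302671 - (-0.036304)·(2.302671 - 2.800000)/(-0.036304 - (0.424819)) = 2.341825; f(w_3) = 0.001465

2.34183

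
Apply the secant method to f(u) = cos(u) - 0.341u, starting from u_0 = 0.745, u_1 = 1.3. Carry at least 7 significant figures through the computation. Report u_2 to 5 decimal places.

1.15146

Secant update: u_(k+1) = u_k − f(u_k)·(u_k − u_(k-1))/(f(u_k) − f(u_(k-1))).
f(u_0) = 0.481043, f(u_1) = -0.175801
u_2 = 1.300000 - (-0.175801)·(1.300000 - 0.745000)/(-0.175801 - (0.481043)) = 1.151457; f(u_2) = 0.014510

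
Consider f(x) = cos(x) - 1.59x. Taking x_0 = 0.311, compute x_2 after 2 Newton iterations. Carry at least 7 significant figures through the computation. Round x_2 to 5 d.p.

f'(x) = -sin(x) - 1.59
x_0 = 0.311000: f = 0.457538, f' = -1.896011 → x_1 = 0.311000 - (0.457538)/(-1.896011) = 0.552316
x_1 = 0.552316: f = -0.026871, f' = -2.114660 → x_2 = 0.552316 - (-0.026871)/(-2.114660) = 0.539609

0.53961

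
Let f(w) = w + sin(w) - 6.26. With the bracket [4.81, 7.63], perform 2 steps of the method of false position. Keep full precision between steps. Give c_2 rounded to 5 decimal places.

f(4.810000) = -2.445240, f(7.630000) = 2.345021
step 1: c = 6.249499, f(c) = -0.044181 < 0 → new bracket [6.249499, 7.630000]
step 2: c = 6.275027, f(c) = 0.006869 > 0 → new bracket [6.249499, 6.275027]

6.27503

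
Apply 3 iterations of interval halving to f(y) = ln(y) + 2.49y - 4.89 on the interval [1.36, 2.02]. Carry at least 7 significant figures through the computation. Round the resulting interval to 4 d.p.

f(1.360000) = -1.196115, f(2.020000) = 0.842898 (opposite signs)
step 1: m = 1.690000, f(m) = -0.157171 < 0 → root in [1.690000, 2.020000]
step 2: m = 1.855000, f(m) = 0.346835 > 0 → root in [1.690000, 1.855000]
step 3: m = 1.772500, f(m) = 0.095916 > 0 → root in [1.690000, 1.772500]

[1.6900, 1.7725]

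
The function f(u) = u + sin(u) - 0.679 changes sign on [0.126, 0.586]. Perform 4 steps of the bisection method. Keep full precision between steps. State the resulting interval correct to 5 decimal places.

[0.32725, 0.35600]

f(0.126000) = -0.427333, f(0.586000) = 0.460033 (opposite signs)
step 1: m = 0.356000, f(m) = 0.025528 > 0 → root in [0.126000, 0.356000]
step 2: m = 0.241000, f(m) = -0.199326 < 0 → root in [0.241000, 0.356000]
step 3: m = 0.298500, f(m) = -0.086413 < 0 → root in [0.298500, 0.356000]
step 4: m = 0.327250, f(m) = -0.030310 < 0 → root in [0.327250, 0.356000]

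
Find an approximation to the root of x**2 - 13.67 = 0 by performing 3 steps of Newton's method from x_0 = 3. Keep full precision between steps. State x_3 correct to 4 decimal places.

3.6973

f'(x) = 2x
x_0 = 3.000000: f = -4.670000, f' = 6.000000 → x_1 = 3.000000 - (-4.670000)/(6.000000) = 3.778333
x_1 = 3.778333: f = 0.605803, f' = 7.556667 → x_2 = 3.778333 - (0.605803)/(7.556667) = 3.698165
x_2 = 3.698165: f = 0.006427, f' = 7.396331 → x_3 = 3.698165 - (0.006427)/(7.396331) = 3.697296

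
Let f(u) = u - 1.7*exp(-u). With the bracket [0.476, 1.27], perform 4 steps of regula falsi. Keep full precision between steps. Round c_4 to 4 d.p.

f(0.476000) = -0.580148, f(1.270000) = 0.792586
step 1: c = 0.811562, f(c) = 0.056484 > 0 → new bracket [0.476000, 0.811562]
step 2: c = 0.781790, f(c) = 0.003894 > 0 → new bracket [0.476000, 0.781790]
step 3: c = 0.779751, f(c) = 0.000268 > 0 → new bracket [0.476000, 0.779751]
step 4: c = 0.779611, f(c) = 0.000018 > 0 → new bracket [0.476000, 0.779611]

0.7796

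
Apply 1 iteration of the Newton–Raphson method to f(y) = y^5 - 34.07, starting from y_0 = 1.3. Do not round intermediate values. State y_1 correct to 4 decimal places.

3.4258

Newton update: y ← y − f(y)/f'(y).
f'(y) = 5y^4
y_0 = 1.300000: f = -30.357070, f' = 14.280500 → y_1 = 1.300000 - (-30.357070)/(14.280500) = 3.425771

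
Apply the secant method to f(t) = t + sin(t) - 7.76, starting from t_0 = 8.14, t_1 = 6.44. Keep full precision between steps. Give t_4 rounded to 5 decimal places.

7.05876

f(t_0) = 1.339375, f(t_1) = -1.163827
t_2 = 6.440000 - (-1.163827)·(6.440000 - 8.140000)/(-1.163827 - (1.339375)) = 7.230390; f(t_2) = 0.282177
t_3 = 7.230390 - (0.282177)·(7.230390 - 6.440000)/(0.282177 - (-1.163827)) = 7.076152; f(t_3) = 0.028589
t_4 = 7.076152 - (0.028589)·(7.076152 - 7.230390)/(0.028589 - (0.282177)) = 7.058763; f(t_4) = -0.001109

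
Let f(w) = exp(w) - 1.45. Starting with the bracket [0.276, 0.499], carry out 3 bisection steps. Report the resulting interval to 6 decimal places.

f(0.276000) = -0.132152, f(0.499000) = 0.197073 (opposite signs)
step 1: m = 0.387500, f(m) = 0.023293 > 0 → root in [0.276000, 0.387500]
step 2: m = 0.331750, f(m) = -0.056596 < 0 → root in [0.331750, 0.387500]
step 3: m = 0.359625, f(m) = -0.017208 < 0 → root in [0.359625, 0.387500]

[0.359625, 0.387500]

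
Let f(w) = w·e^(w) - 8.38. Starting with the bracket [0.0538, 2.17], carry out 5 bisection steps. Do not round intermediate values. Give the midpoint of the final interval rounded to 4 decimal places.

f(0.053800) = -8.323226, f(2.170000) = 10.625476 (opposite signs)
step 1: m = 1.111900, f(m) = -4.999680 < 0 → root in [1.111900, 2.170000]
step 2: m = 1.640950, f(m) = 0.087416 > 0 → root in [1.111900, 1.640950]
step 3: m = 1.376425, f(m) = -2.928370 < 0 → root in [1.376425, 1.640950]
step 4: m = 1.508687, f(m) = -1.559536 < 0 → root in [1.508687, 1.640950]
step 5: m = 1.574819, f(m) = -0.773836 < 0 → root in [1.574819, 1.640950]
Midpoint of [1.574819, 1.640950] = 1.607884

1.6079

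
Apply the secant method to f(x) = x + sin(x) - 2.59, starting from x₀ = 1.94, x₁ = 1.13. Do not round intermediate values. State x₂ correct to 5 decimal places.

Secant update: x_(k+1) = x_k − f(x_k)·(x_k − x_(k-1))/(f(x_k) − f(x_(k-1))).
f(x_0) = 0.282615, f(x_1) = -0.555588
x_2 = 1.130000 - (-0.555588)·(1.130000 - 1.940000)/(-0.555588 - (0.282615)) = 1.666894; f(x_2) = 0.072280

1.66689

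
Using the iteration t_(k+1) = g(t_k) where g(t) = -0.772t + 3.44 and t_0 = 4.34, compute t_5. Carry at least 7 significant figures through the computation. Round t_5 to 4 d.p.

1.2836

t_1 = g(4.340000) = 0.089520
t_2 = g(0.089520) = 3.370891
t_3 = g(3.370891) = 0.837672
t_4 = g(0.837672) = 2.793317
t_5 = g(2.793317) = 1.283559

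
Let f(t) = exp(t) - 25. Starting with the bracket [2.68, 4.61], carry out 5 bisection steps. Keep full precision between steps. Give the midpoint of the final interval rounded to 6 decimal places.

3.192656

f(2.680000) = -10.414907, f(4.610000) = 75.484150 (opposite signs)
step 1: m = 3.645000, f(m) = 13.282773 > 0 → root in [2.680000, 3.645000]
step 2: m = 3.162500, f(m) = -1.370404 < 0 → root in [3.162500, 3.645000]
step 3: m = 3.403750, f(m) = 5.076676 > 0 → root in [3.162500, 3.403750]
step 4: m = 3.283125, f(m) = 1.658952 > 0 → root in [3.162500, 3.283125]
step 5: m = 3.222813, f(m) = 0.098611 > 0 → root in [3.162500, 3.222813]
Midpoint of [3.162500, 3.222813] = 3.192656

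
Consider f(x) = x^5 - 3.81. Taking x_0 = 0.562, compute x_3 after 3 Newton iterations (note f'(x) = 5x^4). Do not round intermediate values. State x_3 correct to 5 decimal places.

5.17698

Newton update: x ← x − f(x)/f'(x).
x_0 = 0.562000: f = -3.753936, f' = 0.498787 → x_1 = 0.562000 - (-3.753936)/(0.498787) = 8.088129
x_1 = 8.088129: f = 34609.269460, f' = 21397.458652 → x_2 = 8.088129 - (34609.269460)/(21397.458652) = 6.470681
x_2 = 6.470681: f = 11339.764539, f' = 8765.363836 → x_3 = 6.470681 - (11339.764539)/(8765.363836) = 5.176979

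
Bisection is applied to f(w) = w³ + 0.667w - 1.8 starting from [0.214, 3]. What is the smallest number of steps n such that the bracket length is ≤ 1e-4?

Initial width b − a = 3 − 0.214 = 2.786000.
After n steps the width is (b−a)/2^n; need (b−a)/2^n ≤ 1e-4.
So n ≥ log₂(2.786000/1e-4) = log₂(27860.0000) ≈ 14.7659.
Hence n = 15.

15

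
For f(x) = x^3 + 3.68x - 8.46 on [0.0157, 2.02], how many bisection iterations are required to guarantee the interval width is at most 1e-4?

Initial width b − a = 2.02 − 0.0157 = 2.004300.
After n steps the width is (b−a)/2^n; need (b−a)/2^n ≤ 1e-4.
So n ≥ log₂(2.004300/1e-4) = log₂(20043.0000) ≈ 14.2908.
Hence n = 15.

15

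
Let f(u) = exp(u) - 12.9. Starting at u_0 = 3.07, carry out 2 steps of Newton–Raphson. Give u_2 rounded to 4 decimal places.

2.5632

Newton update: u ← u − f(u)/f'(u).
f'(u) = exp(u)
u_0 = 3.070000: f = 8.641903, f' = 21.541903 → u_1 = 3.070000 - (8.641903)/(21.541903) = 2.668833
u_1 = 2.668833: f = 1.523126, f' = 14.423126 → u_2 = 2.668833 - (1.523126)/(14.423126) = 2.563230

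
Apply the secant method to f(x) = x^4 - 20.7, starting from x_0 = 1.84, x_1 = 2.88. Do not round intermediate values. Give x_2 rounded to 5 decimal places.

2.00756

Secant update: x_(k+1) = x_k − f(x_k)·(x_k − x_(k-1))/(f(x_k) − f(x_(k-1))).
f(x_0) = -9.237713, f(x_1) = 48.097071
x_2 = 2.880000 - (48.097071)·(2.880000 - 1.840000)/(48.097071 - (-9.237713)) = 2.007564; f(x_2) = -4.456589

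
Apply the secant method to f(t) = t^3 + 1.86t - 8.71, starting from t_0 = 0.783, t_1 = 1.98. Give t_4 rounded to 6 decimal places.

f(t_0) = -6.773571, f(t_1) = 2.735192
t_2 = 1.980000 - (2.735192)·(1.980000 - 0.783000)/(2.735192 - (-6.773571)) = 1.635683; f(t_2) = -1.291423
t_3 = 1.635683 - (-1.291423)·(1.635683 - 1.980000)/(-1.291423 - (2.735192)) = 1.746113; f(t_3) = -0.138485
t_4 = 1.746113 - (-0.138485)·(1.746113 - 1.635683)/(-0.138485 - (-1.291423)) = 1.759377; f(t_4) = 0.008435

1.759377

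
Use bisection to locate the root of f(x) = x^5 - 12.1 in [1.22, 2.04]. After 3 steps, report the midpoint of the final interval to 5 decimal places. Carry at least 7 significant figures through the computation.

f(1.220000) = -9.397292, f(2.040000) = 23.230586 (opposite signs)
step 1: m = 1.630000, f(m) = -0.593638 < 0 → root in [1.630000, 2.040000]
step 2: m = 1.835000, f(m) = 8.705605 > 0 → root in [1.630000, 1.835000]
step 3: m = 1.732500, f(m) = 3.508681 > 0 → root in [1.630000, 1.732500]
Midpoint of [1.630000, 1.732500] = 1.681250

1.68125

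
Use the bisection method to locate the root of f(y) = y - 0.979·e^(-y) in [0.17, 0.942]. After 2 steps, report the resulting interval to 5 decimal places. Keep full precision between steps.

[0.55600, 0.74900]

f(0.170000) = -0.655948, f(0.942000) = 0.560339 (opposite signs)
step 1: m = 0.556000, f(m) = -0.005455 < 0 → root in [0.556000, 0.942000]
step 2: m = 0.749000, f(m) = 0.286090 > 0 → root in [0.556000, 0.749000]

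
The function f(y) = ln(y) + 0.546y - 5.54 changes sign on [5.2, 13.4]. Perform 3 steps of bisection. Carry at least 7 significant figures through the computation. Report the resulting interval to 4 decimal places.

[6.2250, 7.2500]

f(5.200000) = -1.052141, f(13.400000) = 4.371655 (opposite signs)
step 1: m = 9.300000, f(m) = 1.767814 > 0 → root in [5.200000, 9.300000]
step 2: m = 7.250000, f(m) = 0.399501 > 0 → root in [5.200000, 7.250000]
step 3: m = 6.225000, f(m) = -0.312577 < 0 → root in [6.225000, 7.250000]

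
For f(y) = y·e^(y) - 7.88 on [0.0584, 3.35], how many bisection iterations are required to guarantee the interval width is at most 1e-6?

22

Initial width b − a = 3.35 − 0.0584 = 3.291600.
After n steps the width is (b−a)/2^n; need (b−a)/2^n ≤ 1e-6.
So n ≥ log₂(3.291600/1e-6) = log₂(3291600.0000) ≈ 21.6504.
Hence n = 22.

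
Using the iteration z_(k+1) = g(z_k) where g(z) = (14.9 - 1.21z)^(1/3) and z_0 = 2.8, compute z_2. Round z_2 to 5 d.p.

2.30005

z_1 = g(2.800000) = 2.257964
z_2 = g(2.257964) = 2.300054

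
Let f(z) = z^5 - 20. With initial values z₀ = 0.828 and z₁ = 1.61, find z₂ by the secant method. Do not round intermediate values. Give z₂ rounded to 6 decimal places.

Secant update: z_(k+1) = z_k − f(z_k)·(z_k − z_(k-1))/(f(z_k) − f(z_(k-1))).
f(z_0) = -19.610819, f(z_1) = -9.182438
z_2 = 1.610000 - (-9.182438)·(1.610000 - 0.828000)/(-9.182438 - (-19.610819)) = 2.298570; f(z_2) = 44.163548

2.298570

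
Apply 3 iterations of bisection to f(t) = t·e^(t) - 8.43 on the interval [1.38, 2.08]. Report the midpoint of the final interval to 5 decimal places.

f(1.380000) = -2.944636, f(2.080000) = 8.219295 (opposite signs)
step 1: m = 1.730000, f(m) = 1.328331 > 0 → root in [1.380000, 1.730000]
step 2: m = 1.555000, f(m) = -1.066940 < 0 → root in [1.555000, 1.730000]
step 3: m = 1.642500, f(m) = 0.058561 > 0 → root in [1.555000, 1.642500]
Midpoint of [1.555000, 1.642500] = 1.598750

1.59875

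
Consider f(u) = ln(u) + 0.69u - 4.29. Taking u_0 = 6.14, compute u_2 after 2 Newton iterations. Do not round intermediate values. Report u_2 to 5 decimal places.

Newton update: u ← u − f(u)/f'(u).
f'(u) = 1/u + 0.69
u_0 = 6.140000: f = 1.761425, f' = 0.852866 → u_1 = 6.140000 - (1.761425)/(0.852866) = 4.074700
u_1 = 4.074700: f = -0.073660, f' = 0.935417 → u_2 = 4.074700 - (-0.073660)/(0.935417) = 4.153446

4.15345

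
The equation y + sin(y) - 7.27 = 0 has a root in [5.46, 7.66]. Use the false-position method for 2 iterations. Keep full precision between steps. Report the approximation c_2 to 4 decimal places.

6.7904

f(5.460000) = -2.543315, f(7.660000) = 1.371244
step 1: c = 6.889354, f(c) = 0.189078 > 0 → new bracket [5.460000, 6.889354]
step 2: c = 6.790445, f(c) = 0.006229 > 0 → new bracket [5.460000, 6.790445]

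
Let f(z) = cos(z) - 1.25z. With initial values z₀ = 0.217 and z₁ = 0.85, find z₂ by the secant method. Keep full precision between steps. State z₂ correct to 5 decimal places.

0.62000

f(z_0) = 0.705298, f(z_1) = -0.402517
z_2 = 0.850000 - (-0.402517)·(0.850000 - 0.217000)/(-0.402517 - (0.705298)) = 0.620004; f(z_2) = 0.038872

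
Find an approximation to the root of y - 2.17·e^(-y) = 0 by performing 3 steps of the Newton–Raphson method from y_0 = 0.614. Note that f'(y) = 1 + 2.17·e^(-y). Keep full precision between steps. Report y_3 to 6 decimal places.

0.890594

y_0 = 0.614000: f = -0.560365, f' = 2.174365 → y_1 = 0.614000 - (-0.560365)/(2.174365) = 0.871714
y_1 = 0.871714: f = -0.035854, f' = 1.907568 → y_2 = 0.871714 - (-0.035854)/(1.907568) = 0.890510
y_2 = 0.890510: f = -0.000159, f' = 1.890669 → y_3 = 0.890510 - (-0.000159)/(1.890669) = 0.890594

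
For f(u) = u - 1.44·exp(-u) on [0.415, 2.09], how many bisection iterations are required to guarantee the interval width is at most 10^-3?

Initial width b − a = 2.09 − 0.415 = 1.675000.
After n steps the width is (b−a)/2^n; need (b−a)/2^n ≤ 10^-3.
So n ≥ log₂(1.675000/10^-3) = log₂(1675.0000) ≈ 10.7099.
Hence n = 11.

11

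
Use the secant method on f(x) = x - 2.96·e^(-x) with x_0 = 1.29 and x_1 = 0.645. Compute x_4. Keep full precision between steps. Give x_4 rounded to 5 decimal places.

Secant update: x_(k+1) = x_k − f(x_k)·(x_k − x_(k-1))/(f(x_k) − f(x_(k-1))).
f(x_0) = 0.475198, f(x_1) = -0.908001
x_2 = 0.645000 - (-0.908001)·(0.645000 - 1.290000)/(-0.908001 - (0.475198)) = 1.068410; f(x_2) = 0.051489
x_3 = 1.068410 - (0.051489)·(1.068410 - 0.645000)/(0.051489 - (-0.908001)) = 1.045689; f(x_3) = 0.005397
x_4 = 1.045689 - (0.005397)·(1.045689 - 1.068410)/(0.005397 - (0.051489)) = 1.043028; f(x_4) = -0.000035

1.04303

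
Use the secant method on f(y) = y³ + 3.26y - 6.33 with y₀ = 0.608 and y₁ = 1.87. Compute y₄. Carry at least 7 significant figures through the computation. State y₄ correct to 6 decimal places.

f(y_0) = -4.123164, f(y_1) = 6.305403
y_2 = 1.870000 - (6.305403)·(1.870000 - 0.608000)/(6.305403 - (-4.123164)) = 1.106960; f(y_2) = -1.364888
y_3 = 1.106960 - (-1.364888)·(1.106960 - 1.870000)/(-1.364888 - (6.305403)) = 1.242739; f(y_3) = -0.359387
y_4 = 1.242739 - (-0.359387)·(1.242739 - 1.106960)/(-0.359387 - (-1.364888)) = 1.291269; f(y_4) = 0.032567

1.291269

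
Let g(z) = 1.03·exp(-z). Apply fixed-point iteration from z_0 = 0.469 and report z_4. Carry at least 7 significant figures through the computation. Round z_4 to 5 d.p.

z_1 = g(0.469000) = 0.644396
z_2 = g(0.644396) = 0.540729
z_3 = g(0.540729) = 0.599793
z_4 = g(0.599793) = 0.565393

0.56539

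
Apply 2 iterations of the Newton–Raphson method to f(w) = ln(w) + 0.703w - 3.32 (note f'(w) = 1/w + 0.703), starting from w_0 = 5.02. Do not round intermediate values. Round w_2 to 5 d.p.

3.10845

Newton update: w ← w − f(w)/f'(w).
w_0 = 5.020000: f = 1.822490, f' = 0.902203 → w_1 = 5.020000 - (1.822490)/(0.902203) = 2.999956
w_1 = 2.999956: f = -0.112433, f' = 1.036338 → w_2 = 2.999956 - (-0.112433)/(1.036338) = 3.108447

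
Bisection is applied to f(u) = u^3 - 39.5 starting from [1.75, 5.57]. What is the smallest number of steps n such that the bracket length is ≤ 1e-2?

9

Initial width b − a = 5.57 − 1.75 = 3.820000.
After n steps the width is (b−a)/2^n; need (b−a)/2^n ≤ 1e-2.
So n ≥ log₂(3.820000/1e-2) = log₂(382.0000) ≈ 8.5774.
Hence n = 9.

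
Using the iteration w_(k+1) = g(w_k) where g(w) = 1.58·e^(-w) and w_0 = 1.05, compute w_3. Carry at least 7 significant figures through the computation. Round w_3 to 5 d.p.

0.63666

w_1 = g(1.050000) = 0.552902
w_2 = g(0.552902) = 0.908939
w_3 = g(0.908939) = 0.636663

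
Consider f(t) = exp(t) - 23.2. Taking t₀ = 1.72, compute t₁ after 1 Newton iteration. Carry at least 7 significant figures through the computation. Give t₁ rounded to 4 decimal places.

4.8743

Newton update: t ← t − f(t)/f'(t).
f'(t) = exp(t)
t_0 = 1.720000: f = -17.615472, f' = 5.584528 → t_1 = 1.720000 - (-17.615472)/(5.584528) = 4.874335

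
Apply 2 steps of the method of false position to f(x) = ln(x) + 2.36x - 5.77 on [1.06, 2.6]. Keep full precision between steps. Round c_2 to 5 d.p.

2.12697

False-position update: c = (a·f(b) − b·f(a))/(f(b) − f(a)); replace the endpoint whose sign matches f(c).
f(1.060000) = -3.210131, f(2.600000) = 1.321511
step 1: c = 2.150907, f(c) = 0.072031 > 0 → new bracket [1.060000, 2.150907]
step 2: c = 2.126966, f(c) = 0.004336 > 0 → new bracket [1.060000, 2.126966]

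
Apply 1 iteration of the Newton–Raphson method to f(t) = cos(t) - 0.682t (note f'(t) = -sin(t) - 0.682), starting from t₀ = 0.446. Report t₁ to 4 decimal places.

0.9831

t_0 = 0.446000: f = 0.598008, f' = -1.113360 → t_1 = 0.446000 - (0.598008)/(-1.113360) = 0.983120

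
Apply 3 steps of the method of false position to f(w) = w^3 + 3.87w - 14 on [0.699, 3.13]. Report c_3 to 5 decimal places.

1.80620

f(0.699000) = -10.953338, f(3.130000) = 28.777397
step 1: c = 1.369201, f(c) = -6.134339 < 0 → new bracket [1.369201, 3.130000]
step 2: c = 1.678591, f(c) = -2.774146 < 0 → new bracket [1.678591, 3.130000]
step 3: c = 1.806205, f(c) = -1.117470 < 0 → new bracket [1.806205, 3.130000]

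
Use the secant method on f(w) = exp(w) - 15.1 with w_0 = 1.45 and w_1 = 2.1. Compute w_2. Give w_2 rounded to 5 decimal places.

Secant update: w_(k+1) = w_k − f(w_k)·(w_k − w_(k-1))/(f(w_k) − f(w_(k-1))).
f(w_0) = -10.836885, f(w_1) = -6.933830
w_2 = 2.100000 - (-6.933830)·(2.100000 - 1.450000)/(-6.933830 - (-10.836885)) = 3.254734; f(w_2) = 10.812713

3.25473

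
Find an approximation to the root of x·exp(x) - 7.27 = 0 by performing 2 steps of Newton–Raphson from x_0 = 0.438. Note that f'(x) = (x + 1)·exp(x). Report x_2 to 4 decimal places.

2.6788

x_0 = 0.438000: f = -6.591273, f' = 2.228332 → x_1 = 0.438000 - (-6.591273)/(2.228332) = 3.395941
x_1 = 3.395941: f = 94.074059, f' = 131.186766 → x_2 = 3.395941 - (94.074059)/(131.186766) = 2.678840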